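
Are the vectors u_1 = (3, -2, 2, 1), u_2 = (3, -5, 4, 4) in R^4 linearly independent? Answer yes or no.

yes

Form the matrix with these vectors as rows and row reduce.
R2 ← R2 − R1: [0, -3, 2, 3]
2 nonzero rows, so the 2 vectors span a space of dimension 2.
Since 2 = 2, the vectors are linearly independent.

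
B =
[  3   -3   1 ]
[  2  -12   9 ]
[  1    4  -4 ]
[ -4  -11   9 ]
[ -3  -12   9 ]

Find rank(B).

Row reduce to echelon form.
R2 ← R2 − (2/3)·R1: [0, -10, 25/3]
R3 ← R3 − (1/3)·R1: [0, 5, -13/3]
R4 ← R4 + (4/3)·R1: [0, -15, 31/3]
R5 ← R5 + R1: [0, -15, 10]
R3 ← R3 + (1/2)·R2: [0, 0, -1/6]
R4 ← R4 − (3/2)·R2: [0, 0, -13/6]
R5 ← R5 − (3/2)·R2: [0, 0, -5/2]
R4 ← R4 − (13)·R3: [0, 0, 0]
R5 ← R5 − (15)·R3: [0, 0, 0]
Echelon form has 3 nonzero rows, so rank(B) = 3.

3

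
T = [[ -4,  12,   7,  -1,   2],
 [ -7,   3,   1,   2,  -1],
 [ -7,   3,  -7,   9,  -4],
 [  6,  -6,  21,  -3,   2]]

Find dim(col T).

4

Row reduce to echelon form.
R2 ← R2 − (7/4)·R1: [0, -18, -45/4, 15/4, -9/2]
R3 ← R3 − (7/4)·R1: [0, -18, -77/4, 43/4, -15/2]
R4 ← R4 + (3/2)·R1: [0, 12, 63/2, -9/2, 5]
R3 ← R3 − R2: [0, 0, -8, 7, -3]
R4 ← R4 + (2/3)·R2: [0, 0, 24, -2, 2]
R4 ← R4 + (3)·R3: [0, 0, 0, 19, -7]
Echelon form has 4 nonzero rows, so rank(T) = 4.
The column space has dimension equal to the rank: 4.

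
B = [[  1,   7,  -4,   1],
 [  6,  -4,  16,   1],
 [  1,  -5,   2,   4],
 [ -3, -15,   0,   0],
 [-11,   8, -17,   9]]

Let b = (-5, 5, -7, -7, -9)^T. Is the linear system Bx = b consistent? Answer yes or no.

no

Row reduce the augmented matrix [B | b].
R2 ← R2 − (6)·R1: [0, -46, 40, -5, 35]
R3 ← R3 − R1: [0, -12, 6, 3, -2]
R4 ← R4 + (3)·R1: [0, 6, -12, 3, -22]
R5 ← R5 + (11)·R1: [0, 85, -61, 20, -64]
R3 ← R3 − (6/23)·R2: [0, 0, -102/23, 99/23, -256/23]
R4 ← R4 + (3/23)·R2: [0, 0, -156/23, 54/23, -401/23]
R5 ← R5 + (85/46)·R2: [0, 0, 297/23, 495/46, 31/46]
R4 ← R4 − (26/17)·R3: [0, 0, 0, -72/17, -7/17]
R5 ← R5 + (99/34)·R3: [0, 0, 0, 396/17, -1079/34]
R5 ← R5 + (11/2)·R4: [0, 0, 0, 0, -34]
The echelon form has 5 nonzero rows; the last pivot sits in the augmented column, so rank(B) = 4 but rank([B|b]) = 5.
Since the ranks differ, the system is inconsistent.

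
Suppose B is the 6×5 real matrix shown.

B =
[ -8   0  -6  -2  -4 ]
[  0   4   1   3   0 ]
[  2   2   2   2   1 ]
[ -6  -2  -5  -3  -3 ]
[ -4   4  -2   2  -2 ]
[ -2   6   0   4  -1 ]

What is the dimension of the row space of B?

2

Row reduce to echelon form.
R3 ← R3 + (1/4)·R1: [0, 2, 1/2, 3/2, 0]
R4 ← R4 − (3/4)·R1: [0, -2, -1/2, -3/2, 0]
R5 ← R5 − (1/2)·R1: [0, 4, 1, 3, 0]
R6 ← R6 − (1/4)·R1: [0, 6, 3/2, 9/2, 0]
R3 ← R3 − (1/2)·R2: [0, 0, 0, 0, 0]
R4 ← R4 + (1/2)·R2: [0, 0, 0, 0, 0]
R5 ← R5 − R2: [0, 0, 0, 0, 0]
R6 ← R6 − (3/2)·R2: [0, 0, 0, 0, 0]
Echelon form has 2 nonzero rows, so rank(B) = 2.
The row space has dimension equal to the rank: 2.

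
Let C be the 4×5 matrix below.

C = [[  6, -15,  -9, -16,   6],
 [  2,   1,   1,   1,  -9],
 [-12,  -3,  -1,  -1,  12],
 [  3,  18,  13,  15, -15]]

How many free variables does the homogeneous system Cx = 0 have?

Row reduce to echelon form.
R2 ← R2 − (1/3)·R1: [0, 6, 4, 19/3, -11]
R3 ← R3 + (2)·R1: [0, -33, -19, -33, 24]
R4 ← R4 − (1/2)·R1: [0, 51/2, 35/2, 23, -18]
R3 ← R3 + (11/2)·R2: [0, 0, 3, 11/6, -73/2]
R4 ← R4 − (17/4)·R2: [0, 0, 1/2, -47/12, 115/4]
R4 ← R4 − (1/6)·R3: [0, 0, 0, -38/9, 209/6]
4 nonzero rows, so rank(C) = 4.
C has 5 columns; by rank–nullity, nullity = 5 − 4 = 1.

1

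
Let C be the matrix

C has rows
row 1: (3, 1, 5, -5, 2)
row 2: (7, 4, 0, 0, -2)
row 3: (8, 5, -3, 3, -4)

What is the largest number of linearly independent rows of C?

Row reduce to echelon form.
R2 ← R2 − (7/3)·R1: [0, 5/3, -35/3, 35/3, -20/3]
R3 ← R3 − (8/3)·R1: [0, 7/3, -49/3, 49/3, -28/3]
R3 ← R3 − (7/5)·R2: [0, 0, 0, 0, 0]
Echelon form has 2 nonzero rows, so rank(C) = 2.
The rank gives the maximum number of linearly independent rows: 2.

2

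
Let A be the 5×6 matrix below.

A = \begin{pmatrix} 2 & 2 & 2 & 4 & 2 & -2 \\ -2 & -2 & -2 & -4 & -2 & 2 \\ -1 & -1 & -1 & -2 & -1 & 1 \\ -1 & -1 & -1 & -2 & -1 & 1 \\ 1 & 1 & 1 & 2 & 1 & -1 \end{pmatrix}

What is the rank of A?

1

Row reduce to echelon form.
R2 ← R2 + R1: [0, 0, 0, 0, 0, 0]
R3 ← R3 + (1/2)·R1: [0, 0, 0, 0, 0, 0]
R4 ← R4 + (1/2)·R1: [0, 0, 0, 0, 0, 0]
R5 ← R5 − (1/2)·R1: [0, 0, 0, 0, 0, 0]
Echelon form has 1 nonzero row, so rank(A) = 1.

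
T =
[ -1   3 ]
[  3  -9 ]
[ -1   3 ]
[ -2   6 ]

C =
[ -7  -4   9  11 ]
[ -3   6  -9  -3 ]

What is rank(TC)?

First compute TC:
[[ -2,  22, -36, -20],
 [  6, -66, 108,  60],
 [ -2,  22, -36, -20],
 [ -4,  44, -72, -40]]
Now row reduce the product.
R2 ← R2 + (3)·R1: [0, 0, 0, 0]
R3 ← R3 − R1: [0, 0, 0, 0]
R4 ← R4 − (2)·R1: [0, 0, 0, 0]
1 nonzero row, so rank(TC) = 1.

1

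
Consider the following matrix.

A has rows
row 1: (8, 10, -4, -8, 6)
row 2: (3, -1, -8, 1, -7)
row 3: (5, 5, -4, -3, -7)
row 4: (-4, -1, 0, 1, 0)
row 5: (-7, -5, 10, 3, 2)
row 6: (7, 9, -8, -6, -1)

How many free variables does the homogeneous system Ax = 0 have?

Row reduce to echelon form.
R2 ← R2 − (3/8)·R1: [0, -19/4, -13/2, 4, -37/4]
R3 ← R3 − (5/8)·R1: [0, -5/4, -3/2, 2, -43/4]
R4 ← R4 + (1/2)·R1: [0, 4, -2, -3, 3]
R5 ← R5 + (7/8)·R1: [0, 15/4, 13/2, -4, 29/4]
R6 ← R6 − (7/8)·R1: [0, 1/4, -9/2, 1, -25/4]
R3 ← R3 − (5/19)·R2: [0, 0, 4/19, 18/19, -158/19]
R4 ← R4 + (16/19)·R2: [0, 0, -142/19, 7/19, -91/19]
R5 ← R5 + (15/19)·R2: [0, 0, 26/19, -16/19, -1/19]
R6 ← R6 + (1/19)·R2: [0, 0, -92/19, 23/19, -128/19]
R4 ← R4 + (71/2)·R3: [0, 0, 0, 34, -300]
R5 ← R5 − (13/2)·R3: [0, 0, 0, -7, 54]
R6 ← R6 + (23)·R3: [0, 0, 0, 23, -198]
R5 ← R5 + (7/34)·R4: [0, 0, 0, 0, -132/17]
R6 ← R6 − (23/34)·R4: [0, 0, 0, 0, 84/17]
R6 ← R6 + (7/11)·R5: [0, 0, 0, 0, 0]
5 nonzero rows, so rank(A) = 5.
A has 5 columns; by rank–nullity, nullity = 5 − 5 = 0.

0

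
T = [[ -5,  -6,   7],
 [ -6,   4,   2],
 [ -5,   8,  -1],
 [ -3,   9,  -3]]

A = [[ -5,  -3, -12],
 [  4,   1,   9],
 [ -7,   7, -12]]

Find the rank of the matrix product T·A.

2

First compute TA:
[[-48,  58, -78],
 [ 32,  36,  84],
 [ 64,  16, 144],
 [ 72,  -3, 153]]
Now row reduce the product.
R2 ← R2 + (2/3)·R1: [0, 224/3, 32]
R3 ← R3 + (4/3)·R1: [0, 280/3, 40]
R4 ← R4 + (3/2)·R1: [0, 84, 36]
R3 ← R3 − (5/4)·R2: [0, 0, 0]
R4 ← R4 − (9/8)·R2: [0, 0, 0]
2 nonzero rows, so rank(TA) = 2.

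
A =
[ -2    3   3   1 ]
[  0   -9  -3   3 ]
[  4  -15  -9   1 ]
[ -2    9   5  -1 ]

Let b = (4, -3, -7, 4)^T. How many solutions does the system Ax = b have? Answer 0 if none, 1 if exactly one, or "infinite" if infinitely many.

0

Row reduce the augmented matrix [A | b].
R3 ← R3 + (2)·R1: [0, -9, -3, 3, 1]
R4 ← R4 − R1: [0, 6, 2, -2, 0]
R3 ← R3 − R2: [0, 0, 0, 0, 4]
R4 ← R4 + (2/3)·R2: [0, 0, 0, 0, -2]
R4 ← R4 + (1/2)·R3: [0, 0, 0, 0, 0]
The echelon form has 3 nonzero rows; the last pivot sits in the augmented column, so rank(A) = 2 but rank([A|b]) = 3.
Since the ranks differ, the system is inconsistent.
It has no solutions.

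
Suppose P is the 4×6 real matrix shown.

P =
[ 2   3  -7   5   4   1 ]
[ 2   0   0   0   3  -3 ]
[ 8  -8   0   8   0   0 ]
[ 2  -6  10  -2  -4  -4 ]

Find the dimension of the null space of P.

2

Row reduce to echelon form.
R2 ← R2 − R1: [0, -3, 7, -5, -1, -4]
R3 ← R3 − (4)·R1: [0, -20, 28, -12, -16, -4]
R4 ← R4 − R1: [0, -9, 17, -7, -8, -5]
R3 ← R3 − (20/3)·R2: [0, 0, -56/3, 64/3, -28/3, 68/3]
R4 ← R4 − (3)·R2: [0, 0, -4, 8, -5, 7]
R4 ← R4 − (3/14)·R3: [0, 0, 0, 24/7, -3, 15/7]
4 nonzero rows, so rank(P) = 4.
P has 6 columns; by rank–nullity, nullity = 6 − 4 = 2.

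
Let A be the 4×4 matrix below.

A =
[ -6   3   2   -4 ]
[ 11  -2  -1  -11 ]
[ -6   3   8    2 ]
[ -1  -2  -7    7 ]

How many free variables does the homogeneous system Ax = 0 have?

1

Row reduce to echelon form.
R2 ← R2 + (11/6)·R1: [0, 7/2, 8/3, -55/3]
R3 ← R3 − R1: [0, 0, 6, 6]
R4 ← R4 − (1/6)·R1: [0, -5/2, -22/3, 23/3]
R4 ← R4 + (5/7)·R2: [0, 0, -38/7, -38/7]
R4 ← R4 + (19/21)·R3: [0, 0, 0, 0]
3 nonzero rows, so rank(A) = 3.
A has 4 columns; by rank–nullity, nullity = 4 − 3 = 1.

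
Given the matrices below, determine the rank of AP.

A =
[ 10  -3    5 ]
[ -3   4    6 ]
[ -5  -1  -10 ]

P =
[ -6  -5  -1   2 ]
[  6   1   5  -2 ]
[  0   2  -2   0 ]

2

First compute AP:
[[-78, -43, -35,  26],
 [ 42,  31,  11, -14],
 [ 24,   4,  20,  -8]]
Now row reduce the product.
R2 ← R2 + (7/13)·R1: [0, 102/13, -102/13, 0]
R3 ← R3 + (4/13)·R1: [0, -120/13, 120/13, 0]
R3 ← R3 + (20/17)·R2: [0, 0, 0, 0]
2 nonzero rows, so rank(AP) = 2.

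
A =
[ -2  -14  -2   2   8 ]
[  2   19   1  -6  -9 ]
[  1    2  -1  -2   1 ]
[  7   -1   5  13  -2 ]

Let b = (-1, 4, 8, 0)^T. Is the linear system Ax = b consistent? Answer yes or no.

Row reduce the augmented matrix [A | b].
R2 ← R2 + R1: [0, 5, -1, -4, -1, 3]
R3 ← R3 + (1/2)·R1: [0, -5, -2, -1, 5, 15/2]
R4 ← R4 + (7/2)·R1: [0, -50, -2, 20, 26, -7/2]
R3 ← R3 + R2: [0, 0, -3, -5, 4, 21/2]
R4 ← R4 + (10)·R2: [0, 0, -12, -20, 16, 53/2]
R4 ← R4 − (4)·R3: [0, 0, 0, 0, 0, -31/2]
The echelon form has 4 nonzero rows; the last pivot sits in the augmented column, so rank(A) = 3 but rank([A|b]) = 4.
Since the ranks differ, the system is inconsistent.

no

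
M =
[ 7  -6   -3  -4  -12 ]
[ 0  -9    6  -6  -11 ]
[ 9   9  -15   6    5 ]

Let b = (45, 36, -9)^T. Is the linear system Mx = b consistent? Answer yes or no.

Row reduce the augmented matrix [M | b].
R3 ← R3 − (9/7)·R1: [0, 117/7, -78/7, 78/7, 143/7, -468/7]
R3 ← R3 + (13/7)·R2: [0, 0, 0, 0, 0, 0]
The echelon form has 2 nonzero rows, and every pivot lies in the first 5 columns, so rank(M) = rank([M|b]) = 2.
The system is consistent.

yes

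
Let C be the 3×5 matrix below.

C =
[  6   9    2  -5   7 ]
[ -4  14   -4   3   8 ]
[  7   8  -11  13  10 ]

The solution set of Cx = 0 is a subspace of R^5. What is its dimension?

Row reduce to echelon form.
R2 ← R2 + (2/3)·R1: [0, 20, -8/3, -1/3, 38/3]
R3 ← R3 − (7/6)·R1: [0, -5/2, -40/3, 113/6, 11/6]
R3 ← R3 + (1/8)·R2: [0, 0, -41/3, 451/24, 41/12]
3 nonzero rows, so rank(C) = 3.
C has 5 columns; by rank–nullity, nullity = 5 − 3 = 2.

2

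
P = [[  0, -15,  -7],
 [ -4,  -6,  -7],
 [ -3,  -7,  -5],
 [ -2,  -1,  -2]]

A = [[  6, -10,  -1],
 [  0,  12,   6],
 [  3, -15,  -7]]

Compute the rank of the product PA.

3

First compute PA:
[[-21, -75, -41],
 [-45,  73,  17],
 [-33,  21,  -4],
 [-18,  38,  10]]
Now row reduce the product.
R2 ← R2 − (15/7)·R1: [0, 1636/7, 734/7]
R3 ← R3 − (11/7)·R1: [0, 972/7, 423/7]
R4 ← R4 − (6/7)·R1: [0, 716/7, 316/7]
R3 ← R3 − (243/409)·R2: [0, 0, -765/409]
R4 ← R4 − (179/409)·R2: [0, 0, -306/409]
R4 ← R4 − (2/5)·R3: [0, 0, 0]
3 nonzero rows, so rank(PA) = 3.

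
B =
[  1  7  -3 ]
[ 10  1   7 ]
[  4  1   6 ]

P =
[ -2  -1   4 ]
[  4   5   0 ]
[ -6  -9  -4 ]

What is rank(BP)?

First compute BP:
[[ 44,  61,  16],
 [-58, -68,  12],
 [-40, -53,  -8]]
Now row reduce the product.
R2 ← R2 + (29/22)·R1: [0, 273/22, 364/11]
R3 ← R3 + (10/11)·R1: [0, 27/11, 72/11]
R3 ← R3 − (18/91)·R2: [0, 0, 0]
2 nonzero rows, so rank(BP) = 2.

2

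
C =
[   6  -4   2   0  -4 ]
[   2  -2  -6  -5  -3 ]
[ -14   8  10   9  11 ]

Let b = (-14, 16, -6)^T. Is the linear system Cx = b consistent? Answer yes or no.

yes

Row reduce the augmented matrix [C | b].
R2 ← R2 − (1/3)·R1: [0, -2/3, -20/3, -5, -5/3, 62/3]
R3 ← R3 + (7/3)·R1: [0, -4/3, 44/3, 9, 5/3, -116/3]
R3 ← R3 − (2)·R2: [0, 0, 28, 19, 5, -80]
The echelon form has 3 nonzero rows, and every pivot lies in the first 5 columns, so rank(C) = rank([C|b]) = 3.
The system is consistent.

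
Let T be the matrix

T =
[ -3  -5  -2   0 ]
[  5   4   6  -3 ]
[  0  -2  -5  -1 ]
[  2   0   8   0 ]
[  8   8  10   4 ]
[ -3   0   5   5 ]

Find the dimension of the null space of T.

Row reduce to echelon form.
R2 ← R2 + (5/3)·R1: [0, -13/3, 8/3, -3]
R4 ← R4 + (2/3)·R1: [0, -10/3, 20/3, 0]
R5 ← R5 + (8/3)·R1: [0, -16/3, 14/3, 4]
R6 ← R6 − R1: [0, 5, 7, 5]
R3 ← R3 − (6/13)·R2: [0, 0, -81/13, 5/13]
R4 ← R4 − (10/13)·R2: [0, 0, 60/13, 30/13]
R5 ← R5 − (16/13)·R2: [0, 0, 18/13, 100/13]
R6 ← R6 + (15/13)·R2: [0, 0, 131/13, 20/13]
R4 ← R4 + (20/27)·R3: [0, 0, 0, 70/27]
R5 ← R5 + (2/9)·R3: [0, 0, 0, 70/9]
R6 ← R6 + (131/81)·R3: [0, 0, 0, 175/81]
R5 ← R5 − (3)·R4: [0, 0, 0, 0]
R6 ← R6 − (5/6)·R4: [0, 0, 0, 0]
4 nonzero rows, so rank(T) = 4.
T has 4 columns; by rank–nullity, nullity = 4 − 4 = 0.

0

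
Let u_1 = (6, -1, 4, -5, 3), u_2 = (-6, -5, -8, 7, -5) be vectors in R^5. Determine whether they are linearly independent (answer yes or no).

yes

Form the matrix with these vectors as rows and row reduce.
R2 ← R2 + R1: [0, -6, -4, 2, -2]
2 nonzero rows, so the 2 vectors span a space of dimension 2.
Since 2 = 2, the vectors are linearly independent.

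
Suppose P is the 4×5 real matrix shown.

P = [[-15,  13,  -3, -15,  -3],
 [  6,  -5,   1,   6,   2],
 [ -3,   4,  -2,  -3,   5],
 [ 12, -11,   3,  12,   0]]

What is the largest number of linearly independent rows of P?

2

Row reduce to echelon form.
R2 ← R2 + (2/5)·R1: [0, 1/5, -1/5, 0, 4/5]
R3 ← R3 − (1/5)·R1: [0, 7/5, -7/5, 0, 28/5]
R4 ← R4 + (4/5)·R1: [0, -3/5, 3/5, 0, -12/5]
R3 ← R3 − (7)·R2: [0, 0, 0, 0, 0]
R4 ← R4 + (3)·R2: [0, 0, 0, 0, 0]
Echelon form has 2 nonzero rows, so rank(P) = 2.
The rank gives the maximum number of linearly independent rows: 2.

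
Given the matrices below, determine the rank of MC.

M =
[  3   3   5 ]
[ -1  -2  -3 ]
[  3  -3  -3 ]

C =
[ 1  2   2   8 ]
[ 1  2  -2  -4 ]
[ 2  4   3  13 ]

2

First compute MC:
[[ 16,  32,  15,  77],
 [ -9, -18,  -7, -39],
 [ -6, -12,   3,  -3]]
Now row reduce the product.
R2 ← R2 + (9/16)·R1: [0, 0, 23/16, 69/16]
R3 ← R3 + (3/8)·R1: [0, 0, 69/8, 207/8]
R3 ← R3 − (6)·R2: [0, 0, 0, 0]
2 nonzero rows, so rank(MC) = 2.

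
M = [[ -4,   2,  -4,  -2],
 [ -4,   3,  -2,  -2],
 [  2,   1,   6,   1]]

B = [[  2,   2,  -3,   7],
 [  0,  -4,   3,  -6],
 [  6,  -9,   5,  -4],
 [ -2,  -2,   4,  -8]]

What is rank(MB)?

2

First compute MB:
[[-28,  24, -10,  -8],
 [-16,   2,   3, -22],
 [ 38, -56,  31, -24]]
Now row reduce the product.
R2 ← R2 − (4/7)·R1: [0, -82/7, 61/7, -122/7]
R3 ← R3 + (19/14)·R1: [0, -164/7, 122/7, -244/7]
R3 ← R3 − (2)·R2: [0, 0, 0, 0]
2 nonzero rows, so rank(MB) = 2.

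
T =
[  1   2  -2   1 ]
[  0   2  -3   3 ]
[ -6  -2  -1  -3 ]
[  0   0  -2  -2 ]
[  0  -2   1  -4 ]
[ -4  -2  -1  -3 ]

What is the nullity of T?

Row reduce to echelon form.
R3 ← R3 + (6)·R1: [0, 10, -13, 3]
R6 ← R6 + (4)·R1: [0, 6, -9, 1]
R3 ← R3 − (5)·R2: [0, 0, 2, -12]
R5 ← R5 + R2: [0, 0, -2, -1]
R6 ← R6 − (3)·R2: [0, 0, 0, -8]
R4 ← R4 + R3: [0, 0, 0, -14]
R5 ← R5 + R3: [0, 0, 0, -13]
R5 ← R5 − (13/14)·R4: [0, 0, 0, 0]
R6 ← R6 − (4/7)·R4: [0, 0, 0, 0]
4 nonzero rows, so rank(T) = 4.
T has 4 columns; by rank–nullity, nullity = 4 − 4 = 0.

0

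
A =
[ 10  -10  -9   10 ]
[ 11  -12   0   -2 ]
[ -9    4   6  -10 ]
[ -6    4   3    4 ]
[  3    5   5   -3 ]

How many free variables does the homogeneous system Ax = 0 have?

0

Row reduce to echelon form.
R2 ← R2 − (11/10)·R1: [0, -1, 99/10, -13]
R3 ← R3 + (9/10)·R1: [0, -5, -21/10, -1]
R4 ← R4 + (3/5)·R1: [0, -2, -12/5, 10]
R5 ← R5 − (3/10)·R1: [0, 8, 77/10, -6]
R3 ← R3 − (5)·R2: [0, 0, -258/5, 64]
R4 ← R4 − (2)·R2: [0, 0, -111/5, 36]
R5 ← R5 + (8)·R2: [0, 0, 869/10, -110]
R4 ← R4 − (37/86)·R3: [0, 0, 0, 364/43]
R5 ← R5 + (869/516)·R3: [0, 0, 0, -286/129]
R5 ← R5 + (11/42)·R4: [0, 0, 0, 0]
4 nonzero rows, so rank(A) = 4.
A has 4 columns; by rank–nullity, nullity = 4 − 4 = 0.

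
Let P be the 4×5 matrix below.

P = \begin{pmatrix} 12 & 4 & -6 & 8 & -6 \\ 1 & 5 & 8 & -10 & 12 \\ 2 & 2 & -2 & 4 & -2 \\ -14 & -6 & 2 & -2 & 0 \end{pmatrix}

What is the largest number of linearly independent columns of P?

Row reduce to echelon form.
R2 ← R2 − (1/12)·R1: [0, 14/3, 17/2, -32/3, 25/2]
R3 ← R3 − (1/6)·R1: [0, 4/3, -1, 8/3, -1]
R4 ← R4 + (7/6)·R1: [0, -4/3, -5, 22/3, -7]
R3 ← R3 − (2/7)·R2: [0, 0, -24/7, 40/7, -32/7]
R4 ← R4 + (2/7)·R2: [0, 0, -18/7, 30/7, -24/7]
R4 ← R4 − (3/4)·R3: [0, 0, 0, 0, 0]
Echelon form has 3 nonzero rows, so rank(P) = 3.
The rank gives the maximum number of linearly independent columns: 3.

3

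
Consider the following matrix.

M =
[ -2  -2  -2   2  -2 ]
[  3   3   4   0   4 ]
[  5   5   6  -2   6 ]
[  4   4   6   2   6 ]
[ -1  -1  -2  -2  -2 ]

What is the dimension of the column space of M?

2

Row reduce to echelon form.
R2 ← R2 + (3/2)·R1: [0, 0, 1, 3, 1]
R3 ← R3 + (5/2)·R1: [0, 0, 1, 3, 1]
R4 ← R4 + (2)·R1: [0, 0, 2, 6, 2]
R5 ← R5 − (1/2)·R1: [0, 0, -1, -3, -1]
R3 ← R3 − R2: [0, 0, 0, 0, 0]
R4 ← R4 − (2)·R2: [0, 0, 0, 0, 0]
R5 ← R5 + R2: [0, 0, 0, 0, 0]
Echelon form has 2 nonzero rows, so rank(M) = 2.
The column space has dimension equal to the rank: 2.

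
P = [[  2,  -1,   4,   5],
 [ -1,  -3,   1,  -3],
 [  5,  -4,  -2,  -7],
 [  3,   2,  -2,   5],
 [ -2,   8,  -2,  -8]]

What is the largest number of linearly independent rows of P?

4

Row reduce to echelon form.
R2 ← R2 + (1/2)·R1: [0, -7/2, 3, -1/2]
R3 ← R3 − (5/2)·R1: [0, -3/2, -12, -39/2]
R4 ← R4 − (3/2)·R1: [0, 7/2, -8, -5/2]
R5 ← R5 + R1: [0, 7, 2, -3]
R3 ← R3 − (3/7)·R2: [0, 0, -93/7, -135/7]
R4 ← R4 + R2: [0, 0, -5, -3]
R5 ← R5 + (2)·R2: [0, 0, 8, -4]
R4 ← R4 − (35/93)·R3: [0, 0, 0, 132/31]
R5 ← R5 + (56/93)·R3: [0, 0, 0, -484/31]
R5 ← R5 + (11/3)·R4: [0, 0, 0, 0]
Echelon form has 4 nonzero rows, so rank(P) = 4.
The rank gives the maximum number of linearly independent rows: 4.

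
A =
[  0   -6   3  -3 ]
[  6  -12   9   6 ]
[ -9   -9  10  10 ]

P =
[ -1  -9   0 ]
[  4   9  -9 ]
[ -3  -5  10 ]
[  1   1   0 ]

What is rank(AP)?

3

First compute AP:
[[-36, -72,  84],
 [-75, -201, 198],
 [-47, -40, 181]]
Now row reduce the product.
R2 ← R2 − (25/12)·R1: [0, -51, 23]
R3 ← R3 − (47/36)·R1: [0, 54, 214/3]
R3 ← R3 + (18/17)·R2: [0, 0, 4880/51]
3 nonzero rows, so rank(AP) = 3.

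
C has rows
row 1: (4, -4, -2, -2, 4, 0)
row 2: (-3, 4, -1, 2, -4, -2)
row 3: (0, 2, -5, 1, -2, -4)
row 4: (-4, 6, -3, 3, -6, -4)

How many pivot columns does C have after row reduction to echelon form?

2

Row reduce to echelon form.
R2 ← R2 + (3/4)·R1: [0, 1, -5/2, 1/2, -1, -2]
R4 ← R4 + R1: [0, 2, -5, 1, -2, -4]
R3 ← R3 − (2)·R2: [0, 0, 0, 0, 0, 0]
R4 ← R4 − (2)·R2: [0, 0, 0, 0, 0, 0]
Echelon form has 2 nonzero rows, so rank(C) = 2.
Each nonzero row contributes one pivot column: 2 pivot columns.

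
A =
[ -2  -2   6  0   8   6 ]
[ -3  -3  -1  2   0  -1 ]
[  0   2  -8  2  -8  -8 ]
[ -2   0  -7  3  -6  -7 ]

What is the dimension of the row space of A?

Row reduce to echelon form.
R2 ← R2 − (3/2)·R1: [0, 0, -10, 2, -12, -10]
R4 ← R4 − R1: [0, 2, -13, 3, -14, -13]
Swap R2 ↔ R3
R4 ← R4 − R2: [0, 0, -5, 1, -6, -5]
R4 ← R4 − (1/2)·R3: [0, 0, 0, 0, 0, 0]
Echelon form has 3 nonzero rows, so rank(A) = 3.
The row space has dimension equal to the rank: 3.

3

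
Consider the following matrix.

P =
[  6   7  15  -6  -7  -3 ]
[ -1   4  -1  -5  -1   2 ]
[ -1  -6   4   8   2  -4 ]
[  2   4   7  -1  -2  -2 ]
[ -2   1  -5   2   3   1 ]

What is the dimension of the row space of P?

Row reduce to echelon form.
R2 ← R2 + (1/6)·R1: [0, 31/6, 3/2, -6, -13/6, 3/2]
R3 ← R3 + (1/6)·R1: [0, -29/6, 13/2, 7, 5/6, -9/2]
R4 ← R4 − (1/3)·R1: [0, 5/3, 2, 1, 1/3, -1]
R5 ← R5 + (1/3)·R1: [0, 10/3, 0, 0, 2/3, 0]
R3 ← R3 + (29/31)·R2: [0, 0, 245/31, 43/31, -37/31, -96/31]
R4 ← R4 − (10/31)·R2: [0, 0, 47/31, 91/31, 32/31, -46/31]
R5 ← R5 − (20/31)·R2: [0, 0, -30/31, 120/31, 64/31, -30/31]
R4 ← R4 − (47/245)·R3: [0, 0, 0, 654/245, 309/245, -218/245]
R5 ← R5 + (6/49)·R3: [0, 0, 0, 198/49, 94/49, -66/49]
R5 ← R5 − (165/109)·R4: [0, 0, 0, 0, 1/109, 0]
Echelon form has 5 nonzero rows, so rank(P) = 5.
The row space has dimension equal to the rank: 5.

5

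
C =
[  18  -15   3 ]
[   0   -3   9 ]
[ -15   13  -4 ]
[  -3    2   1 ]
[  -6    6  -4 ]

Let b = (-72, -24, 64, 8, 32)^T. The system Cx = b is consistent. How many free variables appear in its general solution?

Row reduce the augmented matrix [C | b].
R3 ← R3 + (5/6)·R1: [0, 1/2, -3/2, 4]
R4 ← R4 + (1/6)·R1: [0, -1/2, 3/2, -4]
R5 ← R5 + (1/3)·R1: [0, 1, -3, 8]
R3 ← R3 + (1/6)·R2: [0, 0, 0, 0]
R4 ← R4 − (1/6)·R2: [0, 0, 0, 0]
R5 ← R5 + (1/3)·R2: [0, 0, 0, 0]
The echelon form has 2 nonzero rows, and every pivot lies in the first 3 columns, so rank(C) = rank([C|b]) = 2.
The system is consistent.
Free variables = (unknowns) − (rank) = 3 − 2 = 1.

1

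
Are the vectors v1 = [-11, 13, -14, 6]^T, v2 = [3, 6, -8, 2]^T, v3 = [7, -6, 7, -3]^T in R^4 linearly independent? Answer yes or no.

Form the matrix with these vectors as rows and row reduce.
R2 ← R2 + (3/11)·R1: [0, 105/11, -130/11, 40/11]
R3 ← R3 + (7/11)·R1: [0, 25/11, -21/11, 9/11]
R3 ← R3 − (5/21)·R2: [0, 0, 19/21, -1/21]
3 nonzero rows, so the 3 vectors span a space of dimension 3.
Since 3 = 3, the vectors are linearly independent.

yes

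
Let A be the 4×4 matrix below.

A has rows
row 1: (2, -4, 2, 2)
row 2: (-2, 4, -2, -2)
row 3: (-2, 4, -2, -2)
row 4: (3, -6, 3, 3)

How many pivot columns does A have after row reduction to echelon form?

1

Row reduce to echelon form.
R2 ← R2 + R1: [0, 0, 0, 0]
R3 ← R3 + R1: [0, 0, 0, 0]
R4 ← R4 − (3/2)·R1: [0, 0, 0, 0]
Echelon form has 1 nonzero row, so rank(A) = 1.
Each nonzero row contributes one pivot column: 1 pivot columns.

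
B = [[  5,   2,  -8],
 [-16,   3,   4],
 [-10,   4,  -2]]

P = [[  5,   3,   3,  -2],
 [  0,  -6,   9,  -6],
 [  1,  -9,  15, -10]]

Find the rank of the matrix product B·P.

First compute BP:
[[ 17,  75, -87,  58],
 [-76, -102,  39, -26],
 [-52, -36, -24,  16]]
Now row reduce the product.
R2 ← R2 + (76/17)·R1: [0, 3966/17, -5949/17, 3966/17]
R3 ← R3 + (52/17)·R1: [0, 3288/17, -4932/17, 3288/17]
R3 ← R3 − (548/661)·R2: [0, 0, 0, 0]
2 nonzero rows, so rank(BP) = 2.

2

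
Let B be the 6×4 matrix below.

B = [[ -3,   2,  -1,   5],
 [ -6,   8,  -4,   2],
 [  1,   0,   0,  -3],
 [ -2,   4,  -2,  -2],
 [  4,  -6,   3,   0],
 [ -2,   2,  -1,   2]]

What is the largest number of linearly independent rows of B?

2

Row reduce to echelon form.
R2 ← R2 − (2)·R1: [0, 4, -2, -8]
R3 ← R3 + (1/3)·R1: [0, 2/3, -1/3, -4/3]
R4 ← R4 − (2/3)·R1: [0, 8/3, -4/3, -16/3]
R5 ← R5 + (4/3)·R1: [0, -10/3, 5/3, 20/3]
R6 ← R6 − (2/3)·R1: [0, 2/3, -1/3, -4/3]
R3 ← R3 − (1/6)·R2: [0, 0, 0, 0]
R4 ← R4 − (2/3)·R2: [0, 0, 0, 0]
R5 ← R5 + (5/6)·R2: [0, 0, 0, 0]
R6 ← R6 − (1/6)·R2: [0, 0, 0, 0]
Echelon form has 2 nonzero rows, so rank(B) = 2.
The rank gives the maximum number of linearly independent rows: 2.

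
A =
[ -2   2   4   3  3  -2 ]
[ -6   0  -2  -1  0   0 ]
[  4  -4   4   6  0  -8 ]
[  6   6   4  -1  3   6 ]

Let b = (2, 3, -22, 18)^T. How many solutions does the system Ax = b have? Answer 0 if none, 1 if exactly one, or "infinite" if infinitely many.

Row reduce the augmented matrix [A | b].
R2 ← R2 − (3)·R1: [0, -6, -14, -10, -9, 6, -3]
R3 ← R3 + (2)·R1: [0, 0, 12, 12, 6, -12, -18]
R4 ← R4 + (3)·R1: [0, 12, 16, 8, 12, 0, 24]
R4 ← R4 + (2)·R2: [0, 0, -12, -12, -6, 12, 18]
R4 ← R4 + R3: [0, 0, 0, 0, 0, 0, 0]
The echelon form has 3 nonzero rows, and every pivot lies in the first 6 columns, so rank(A) = rank([A|b]) = 3.
The system is consistent.
rank = 3 < 6 unknowns, so there are infinitely many solutions.

infinite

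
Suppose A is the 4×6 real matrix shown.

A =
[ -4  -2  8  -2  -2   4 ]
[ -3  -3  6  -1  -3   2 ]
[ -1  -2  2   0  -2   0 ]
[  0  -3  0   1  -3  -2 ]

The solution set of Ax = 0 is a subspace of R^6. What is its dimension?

4

Row reduce to echelon form.
R2 ← R2 − (3/4)·R1: [0, -3/2, 0, 1/2, -3/2, -1]
R3 ← R3 − (1/4)·R1: [0, -3/2, 0, 1/2, -3/2, -1]
R3 ← R3 − R2: [0, 0, 0, 0, 0, 0]
R4 ← R4 − (2)·R2: [0, 0, 0, 0, 0, 0]
2 nonzero rows, so rank(A) = 2.
A has 6 columns; by rank–nullity, nullity = 6 − 2 = 4.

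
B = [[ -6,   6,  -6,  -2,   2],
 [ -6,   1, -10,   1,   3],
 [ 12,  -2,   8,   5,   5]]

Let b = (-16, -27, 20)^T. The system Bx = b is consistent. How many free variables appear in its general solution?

Row reduce the augmented matrix [B | b].
R2 ← R2 − R1: [0, -5, -4, 3, 1, -11]
R3 ← R3 + (2)·R1: [0, 10, -4, 1, 9, -12]
R3 ← R3 + (2)·R2: [0, 0, -12, 7, 11, -34]
The echelon form has 3 nonzero rows, and every pivot lies in the first 5 columns, so rank(B) = rank([B|b]) = 3.
The system is consistent.
Free variables = (unknowns) − (rank) = 5 − 3 = 2.

2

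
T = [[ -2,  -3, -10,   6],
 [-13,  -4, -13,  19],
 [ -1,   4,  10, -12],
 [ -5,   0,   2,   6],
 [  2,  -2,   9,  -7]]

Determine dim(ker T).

Row reduce to echelon form.
R2 ← R2 − (13/2)·R1: [0, 31/2, 52, -20]
R3 ← R3 − (1/2)·R1: [0, 11/2, 15, -15]
R4 ← R4 − (5/2)·R1: [0, 15/2, 27, -9]
R5 ← R5 + R1: [0, -5, -1, -1]
R3 ← R3 − (11/31)·R2: [0, 0, -107/31, -245/31]
R4 ← R4 − (15/31)·R2: [0, 0, 57/31, 21/31]
R5 ← R5 + (10/31)·R2: [0, 0, 489/31, -231/31]
R4 ← R4 + (57/107)·R3: [0, 0, 0, -378/107]
R5 ← R5 + (489/107)·R3: [0, 0, 0, -4662/107]
R5 ← R5 − (37/3)·R4: [0, 0, 0, 0]
4 nonzero rows, so rank(T) = 4.
T has 4 columns; by rank–nullity, nullity = 4 − 4 = 0.

0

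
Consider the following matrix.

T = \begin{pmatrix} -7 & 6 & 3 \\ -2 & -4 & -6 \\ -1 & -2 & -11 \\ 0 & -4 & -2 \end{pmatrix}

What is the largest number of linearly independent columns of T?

3

Row reduce to echelon form.
R2 ← R2 − (2/7)·R1: [0, -40/7, -48/7]
R3 ← R3 − (1/7)·R1: [0, -20/7, -80/7]
R3 ← R3 − (1/2)·R2: [0, 0, -8]
R4 ← R4 − (7/10)·R2: [0, 0, 14/5]
R4 ← R4 + (7/20)·R3: [0, 0, 0]
Echelon form has 3 nonzero rows, so rank(T) = 3.
The rank gives the maximum number of linearly independent columns: 3.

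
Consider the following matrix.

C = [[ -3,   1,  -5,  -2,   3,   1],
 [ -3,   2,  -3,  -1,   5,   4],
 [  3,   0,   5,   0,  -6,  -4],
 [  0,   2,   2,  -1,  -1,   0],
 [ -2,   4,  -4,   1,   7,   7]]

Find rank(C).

Row reduce to echelon form.
R2 ← R2 − R1: [0, 1, 2, 1, 2, 3]
R3 ← R3 + R1: [0, 1, 0, -2, -3, -3]
R5 ← R5 − (2/3)·R1: [0, 10/3, -2/3, 7/3, 5, 19/3]
R3 ← R3 − R2: [0, 0, -2, -3, -5, -6]
R4 ← R4 − (2)·R2: [0, 0, -2, -3, -5, -6]
R5 ← R5 − (10/3)·R2: [0, 0, -22/3, -1, -5/3, -11/3]
R4 ← R4 − R3: [0, 0, 0, 0, 0, 0]
R5 ← R5 − (11/3)·R3: [0, 0, 0, 10, 50/3, 55/3]
Swap R4 ↔ R5
Echelon form has 4 nonzero rows, so rank(C) = 4.

4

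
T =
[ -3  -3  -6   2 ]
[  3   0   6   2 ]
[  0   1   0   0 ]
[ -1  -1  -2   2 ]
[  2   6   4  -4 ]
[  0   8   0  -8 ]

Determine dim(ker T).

Row reduce to echelon form.
R2 ← R2 + R1: [0, -3, 0, 4]
R4 ← R4 − (1/3)·R1: [0, 0, 0, 4/3]
R5 ← R5 + (2/3)·R1: [0, 4, 0, -8/3]
R3 ← R3 + (1/3)·R2: [0, 0, 0, 4/3]
R5 ← R5 + (4/3)·R2: [0, 0, 0, 8/3]
R6 ← R6 + (8/3)·R2: [0, 0, 0, 8/3]
R4 ← R4 − R3: [0, 0, 0, 0]
R5 ← R5 − (2)·R3: [0, 0, 0, 0]
R6 ← R6 − (2)·R3: [0, 0, 0, 0]
3 nonzero rows, so rank(T) = 3.
T has 4 columns; by rank–nullity, nullity = 4 − 3 = 1.

1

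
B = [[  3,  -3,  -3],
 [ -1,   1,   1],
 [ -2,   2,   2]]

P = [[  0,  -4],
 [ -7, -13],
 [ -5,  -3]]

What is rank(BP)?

1

First compute BP:
[[ 36,  36],
 [-12, -12],
 [-24, -24]]
Now row reduce the product.
R2 ← R2 + (1/3)·R1: [0, 0]
R3 ← R3 + (2/3)·R1: [0, 0]
1 nonzero row, so rank(BP) = 1.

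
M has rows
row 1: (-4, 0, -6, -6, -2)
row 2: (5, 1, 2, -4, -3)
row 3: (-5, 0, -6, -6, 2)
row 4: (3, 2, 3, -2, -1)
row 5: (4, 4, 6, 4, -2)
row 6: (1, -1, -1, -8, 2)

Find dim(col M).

5

Row reduce to echelon form.
R2 ← R2 + (5/4)·R1: [0, 1, -11/2, -23/2, -11/2]
R3 ← R3 − (5/4)·R1: [0, 0, 3/2, 3/2, 9/2]
R4 ← R4 + (3/4)·R1: [0, 2, -3/2, -13/2, -5/2]
R5 ← R5 + R1: [0, 4, 0, -2, -4]
R6 ← R6 + (1/4)·R1: [0, -1, -5/2, -19/2, 3/2]
R4 ← R4 − (2)·R2: [0, 0, 19/2, 33/2, 17/2]
R5 ← R5 − (4)·R2: [0, 0, 22, 44, 18]
R6 ← R6 + R2: [0, 0, -8, -21, -4]
R4 ← R4 − (19/3)·R3: [0, 0, 0, 7, -20]
R5 ← R5 − (44/3)·R3: [0, 0, 0, 22, -48]
R6 ← R6 + (16/3)·R3: [0, 0, 0, -13, 20]
R5 ← R5 − (22/7)·R4: [0, 0, 0, 0, 104/7]
R6 ← R6 + (13/7)·R4: [0, 0, 0, 0, -120/7]
R6 ← R6 + (15/13)·R5: [0, 0, 0, 0, 0]
Echelon form has 5 nonzero rows, so rank(M) = 5.
The column space has dimension equal to the rank: 5.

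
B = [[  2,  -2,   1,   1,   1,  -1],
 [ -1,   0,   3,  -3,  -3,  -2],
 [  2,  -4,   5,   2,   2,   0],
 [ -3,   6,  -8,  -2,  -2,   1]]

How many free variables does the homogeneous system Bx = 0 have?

3

Row reduce to echelon form.
R2 ← R2 + (1/2)·R1: [0, -1, 7/2, -5/2, -5/2, -5/2]
R3 ← R3 − R1: [0, -2, 4, 1, 1, 1]
R4 ← R4 + (3/2)·R1: [0, 3, -13/2, -1/2, -1/2, -1/2]
R3 ← R3 − (2)·R2: [0, 0, -3, 6, 6, 6]
R4 ← R4 + (3)·R2: [0, 0, 4, -8, -8, -8]
R4 ← R4 + (4/3)·R3: [0, 0, 0, 0, 0, 0]
3 nonzero rows, so rank(B) = 3.
B has 6 columns; by rank–nullity, nullity = 6 − 3 = 3.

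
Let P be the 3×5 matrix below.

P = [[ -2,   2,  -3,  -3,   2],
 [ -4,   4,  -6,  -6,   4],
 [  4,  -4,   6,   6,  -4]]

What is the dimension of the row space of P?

1

Row reduce to echelon form.
R2 ← R2 − (2)·R1: [0, 0, 0, 0, 0]
R3 ← R3 + (2)·R1: [0, 0, 0, 0, 0]
Echelon form has 1 nonzero row, so rank(P) = 1.
The row space has dimension equal to the rank: 1.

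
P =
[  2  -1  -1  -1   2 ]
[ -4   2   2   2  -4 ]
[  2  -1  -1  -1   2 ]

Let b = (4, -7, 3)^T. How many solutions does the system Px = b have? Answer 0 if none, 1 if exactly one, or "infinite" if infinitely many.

Row reduce the augmented matrix [P | b].
R2 ← R2 + (2)·R1: [0, 0, 0, 0, 0, 1]
R3 ← R3 − R1: [0, 0, 0, 0, 0, -1]
R3 ← R3 + R2: [0, 0, 0, 0, 0, 0]
The echelon form has 2 nonzero rows; the last pivot sits in the augmented column, so rank(P) = 1 but rank([P|b]) = 2.
Since the ranks differ, the system is inconsistent.
It has no solutions.

0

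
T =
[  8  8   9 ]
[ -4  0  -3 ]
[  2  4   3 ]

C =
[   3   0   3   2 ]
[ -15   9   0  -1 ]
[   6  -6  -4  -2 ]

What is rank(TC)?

2

First compute TC:
[[-42,  18, -12, -10],
 [-30,  18,   0,  -2],
 [-36,  18,  -6,  -6]]
Now row reduce the product.
R2 ← R2 − (5/7)·R1: [0, 36/7, 60/7, 36/7]
R3 ← R3 − (6/7)·R1: [0, 18/7, 30/7, 18/7]
R3 ← R3 − (1/2)·R2: [0, 0, 0, 0]
2 nonzero rows, so rank(TC) = 2.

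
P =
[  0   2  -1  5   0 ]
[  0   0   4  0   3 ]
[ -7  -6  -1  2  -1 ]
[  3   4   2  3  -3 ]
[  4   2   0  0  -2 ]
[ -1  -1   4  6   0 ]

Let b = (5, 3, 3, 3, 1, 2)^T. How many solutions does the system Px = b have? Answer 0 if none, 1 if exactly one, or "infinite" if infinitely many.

0

Row reduce the augmented matrix [P | b].
Swap R1 ↔ R3
R4 ← R4 + (3/7)·R1: [0, 10/7, 11/7, 27/7, -24/7, 30/7]
R5 ← R5 + (4/7)·R1: [0, -10/7, -4/7, 8/7, -18/7, 19/7]
R6 ← R6 − (1/7)·R1: [0, -1/7, 29/7, 40/7, 1/7, 11/7]
Swap R2 ↔ R3
R4 ← R4 − (5/7)·R2: [0, 0, 16/7, 2/7, -24/7, 5/7]
R5 ← R5 + (5/7)·R2: [0, 0, -9/7, 33/7, -18/7, 44/7]
R6 ← R6 + (1/14)·R2: [0, 0, 57/14, 85/14, 1/7, 27/14]
R4 ← R4 − (4/7)·R3: [0, 0, 0, 2/7, -36/7, -1]
R5 ← R5 + (9/28)·R3: [0, 0, 0, 33/7, -45/28, 29/4]
R6 ← R6 − (57/56)·R3: [0, 0, 0, 85/14, -163/56, -9/8]
R5 ← R5 − (33/2)·R4: [0, 0, 0, 0, 333/4, 95/4]
R6 ← R6 − (85/4)·R4: [0, 0, 0, 0, 851/8, 161/8]
R6 ← R6 − (23/18)·R5: [0, 0, 0, 0, 0, -92/9]
The echelon form has 6 nonzero rows; the last pivot sits in the augmented column, so rank(P) = 5 but rank([P|b]) = 6.
Since the ranks differ, the system is inconsistent.
It has no solutions.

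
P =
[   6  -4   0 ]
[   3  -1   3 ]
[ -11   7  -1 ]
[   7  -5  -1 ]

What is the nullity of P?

Row reduce to echelon form.
R2 ← R2 − (1/2)·R1: [0, 1, 3]
R3 ← R3 + (11/6)·R1: [0, -1/3, -1]
R4 ← R4 − (7/6)·R1: [0, -1/3, -1]
R3 ← R3 + (1/3)·R2: [0, 0, 0]
R4 ← R4 + (1/3)·R2: [0, 0, 0]
2 nonzero rows, so rank(P) = 2.
P has 3 columns; by rank–nullity, nullity = 3 − 2 = 1.

1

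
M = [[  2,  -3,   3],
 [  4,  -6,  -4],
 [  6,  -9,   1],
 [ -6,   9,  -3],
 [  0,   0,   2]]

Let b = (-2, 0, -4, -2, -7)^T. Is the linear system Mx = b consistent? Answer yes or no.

no

Row reduce the augmented matrix [M | b].
R2 ← R2 − (2)·R1: [0, 0, -10, 4]
R3 ← R3 − (3)·R1: [0, 0, -8, 2]
R4 ← R4 + (3)·R1: [0, 0, 6, -8]
R3 ← R3 − (4/5)·R2: [0, 0, 0, -6/5]
R4 ← R4 + (3/5)·R2: [0, 0, 0, -28/5]
R5 ← R5 + (1/5)·R2: [0, 0, 0, -31/5]
R4 ← R4 − (14/3)·R3: [0, 0, 0, 0]
R5 ← R5 − (31/6)·R3: [0, 0, 0, 0]
The echelon form has 3 nonzero rows; the last pivot sits in the augmented column, so rank(M) = 2 but rank([M|b]) = 3.
Since the ranks differ, the system is inconsistent.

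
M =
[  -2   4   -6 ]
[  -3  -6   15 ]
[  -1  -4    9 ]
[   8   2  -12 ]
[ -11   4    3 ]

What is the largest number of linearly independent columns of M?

2

Row reduce to echelon form.
R2 ← R2 − (3/2)·R1: [0, -12, 24]
R3 ← R3 − (1/2)·R1: [0, -6, 12]
R4 ← R4 + (4)·R1: [0, 18, -36]
R5 ← R5 − (11/2)·R1: [0, -18, 36]
R3 ← R3 − (1/2)·R2: [0, 0, 0]
R4 ← R4 + (3/2)·R2: [0, 0, 0]
R5 ← R5 − (3/2)·R2: [0, 0, 0]
Echelon form has 2 nonzero rows, so rank(M) = 2.
The rank gives the maximum number of linearly independent columns: 2.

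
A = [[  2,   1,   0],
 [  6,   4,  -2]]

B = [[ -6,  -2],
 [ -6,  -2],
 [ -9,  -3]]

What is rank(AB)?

First compute AB:
[[-18,  -6],
 [-42, -14]]
Now row reduce the product.
R2 ← R2 − (7/3)·R1: [0, 0]
1 nonzero row, so rank(AB) = 1.

1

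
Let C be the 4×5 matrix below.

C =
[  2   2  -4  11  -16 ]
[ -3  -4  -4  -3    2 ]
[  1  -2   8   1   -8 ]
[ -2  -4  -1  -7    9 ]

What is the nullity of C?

Row reduce to echelon form.
R2 ← R2 + (3/2)·R1: [0, -1, -10, 27/2, -22]
R3 ← R3 − (1/2)·R1: [0, -3, 10, -9/2, 0]
R4 ← R4 + R1: [0, -2, -5, 4, -7]
R3 ← R3 − (3)·R2: [0, 0, 40, -45, 66]
R4 ← R4 − (2)·R2: [0, 0, 15, -23, 37]
R4 ← R4 − (3/8)·R3: [0, 0, 0, -49/8, 49/4]
4 nonzero rows, so rank(C) = 4.
C has 5 columns; by rank–nullity, nullity = 5 − 4 = 1.

1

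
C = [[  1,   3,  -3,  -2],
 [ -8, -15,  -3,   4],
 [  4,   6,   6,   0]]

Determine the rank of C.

Row reduce to echelon form.
R2 ← R2 + (8)·R1: [0, 9, -27, -12]
R3 ← R3 − (4)·R1: [0, -6, 18, 8]
R3 ← R3 + (2/3)·R2: [0, 0, 0, 0]
Echelon form has 2 nonzero rows, so rank(C) = 2.

2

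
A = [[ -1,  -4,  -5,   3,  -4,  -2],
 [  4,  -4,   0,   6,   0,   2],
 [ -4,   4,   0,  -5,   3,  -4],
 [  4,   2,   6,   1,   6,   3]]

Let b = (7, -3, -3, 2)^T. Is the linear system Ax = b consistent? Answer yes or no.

Row reduce the augmented matrix [A | b].
R2 ← R2 + (4)·R1: [0, -20, -20, 18, -16, -6, 25]
R3 ← R3 − (4)·R1: [0, 20, 20, -17, 19, 4, -31]
R4 ← R4 + (4)·R1: [0, -14, -14, 13, -10, -5, 30]
R3 ← R3 + R2: [0, 0, 0, 1, 3, -2, -6]
R4 ← R4 − (7/10)·R2: [0, 0, 0, 2/5, 6/5, -4/5, 25/2]
R4 ← R4 − (2/5)·R3: [0, 0, 0, 0, 0, 0, 149/10]
The echelon form has 4 nonzero rows; the last pivot sits in the augmented column, so rank(A) = 3 but rank([A|b]) = 4.
Since the ranks differ, the system is inconsistent.

no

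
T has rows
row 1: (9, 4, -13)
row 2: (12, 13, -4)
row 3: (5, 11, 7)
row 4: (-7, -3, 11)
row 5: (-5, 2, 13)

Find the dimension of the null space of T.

Row reduce to echelon form.
R2 ← R2 − (4/3)·R1: [0, 23/3, 40/3]
R3 ← R3 − (5/9)·R1: [0, 79/9, 128/9]
R4 ← R4 + (7/9)·R1: [0, 1/9, 8/9]
R5 ← R5 + (5/9)·R1: [0, 38/9, 52/9]
R3 ← R3 − (79/69)·R2: [0, 0, -24/23]
R4 ← R4 − (1/69)·R2: [0, 0, 16/23]
R5 ← R5 − (38/69)·R2: [0, 0, -36/23]
R4 ← R4 + (2/3)·R3: [0, 0, 0]
R5 ← R5 − (3/2)·R3: [0, 0, 0]
3 nonzero rows, so rank(T) = 3.
T has 3 columns; by rank–nullity, nullity = 3 − 3 = 0.

0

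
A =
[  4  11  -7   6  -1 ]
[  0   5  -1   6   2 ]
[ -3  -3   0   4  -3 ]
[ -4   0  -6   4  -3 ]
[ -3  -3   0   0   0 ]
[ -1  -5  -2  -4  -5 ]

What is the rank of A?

4

Row reduce to echelon form.
R3 ← R3 + (3/4)·R1: [0, 21/4, -21/4, 17/2, -15/4]
R4 ← R4 + R1: [0, 11, -13, 10, -4]
R5 ← R5 + (3/4)·R1: [0, 21/4, -21/4, 9/2, -3/4]
R6 ← R6 + (1/4)·R1: [0, -9/4, -15/4, -5/2, -21/4]
R3 ← R3 − (21/20)·R2: [0, 0, -21/5, 11/5, -117/20]
R4 ← R4 − (11/5)·R2: [0, 0, -54/5, -16/5, -42/5]
R5 ← R5 − (21/20)·R2: [0, 0, -21/5, -9/5, -57/20]
R6 ← R6 + (9/20)·R2: [0, 0, -21/5, 1/5, -87/20]
R4 ← R4 − (18/7)·R3: [0, 0, 0, -62/7, 93/14]
R5 ← R5 − R3: [0, 0, 0, -4, 3]
R6 ← R6 − R3: [0, 0, 0, -2, 3/2]
R5 ← R5 − (14/31)·R4: [0, 0, 0, 0, 0]
R6 ← R6 − (7/31)·R4: [0, 0, 0, 0, 0]
Echelon form has 4 nonzero rows, so rank(A) = 4.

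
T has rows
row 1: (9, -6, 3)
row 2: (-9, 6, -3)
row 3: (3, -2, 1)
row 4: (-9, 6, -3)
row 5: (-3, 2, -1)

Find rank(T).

1

Row reduce to echelon form.
R2 ← R2 + R1: [0, 0, 0]
R3 ← R3 − (1/3)·R1: [0, 0, 0]
R4 ← R4 + R1: [0, 0, 0]
R5 ← R5 + (1/3)·R1: [0, 0, 0]
Echelon form has 1 nonzero row, so rank(T) = 1.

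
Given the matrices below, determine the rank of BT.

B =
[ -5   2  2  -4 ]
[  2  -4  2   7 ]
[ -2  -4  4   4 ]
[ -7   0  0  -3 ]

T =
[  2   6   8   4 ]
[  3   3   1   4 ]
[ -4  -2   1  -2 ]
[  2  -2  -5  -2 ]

3

First compute BT:
[[-20, -20, -16,  -8],
 [ -2, -18, -21, -26],
 [-24, -40, -36, -40],
 [-20, -36, -41, -22]]
Now row reduce the product.
R2 ← R2 − (1/10)·R1: [0, -16, -97/5, -126/5]
R3 ← R3 − (6/5)·R1: [0, -16, -84/5, -152/5]
R4 ← R4 − R1: [0, -16, -25, -14]
R3 ← R3 − R2: [0, 0, 13/5, -26/5]
R4 ← R4 − R2: [0, 0, -28/5, 56/5]
R4 ← R4 + (28/13)·R3: [0, 0, 0, 0]
3 nonzero rows, so rank(BT) = 3.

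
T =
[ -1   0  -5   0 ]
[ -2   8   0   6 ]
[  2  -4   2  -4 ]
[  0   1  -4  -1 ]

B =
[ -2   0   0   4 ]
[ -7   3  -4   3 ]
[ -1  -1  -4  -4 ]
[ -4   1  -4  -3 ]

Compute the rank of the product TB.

First compute TB:
[[  7,   5,  20,  16],
 [-76,  30, -56,  -2],
 [ 38, -18,  24,   0],
 [  1,   6,  16,  22]]
Now row reduce the product.
R2 ← R2 + (76/7)·R1: [0, 590/7, 1128/7, 1202/7]
R3 ← R3 − (38/7)·R1: [0, -316/7, -592/7, -608/7]
R4 ← R4 − (1/7)·R1: [0, 37/7, 92/7, 138/7]
R3 ← R3 + (158/295)·R2: [0, 0, 512/295, 1508/295]
R4 ← R4 − (37/590)·R2: [0, 0, 896/295, 2639/295]
R4 ← R4 − (7/4)·R3: [0, 0, 0, 0]
3 nonzero rows, so rank(TB) = 3.

3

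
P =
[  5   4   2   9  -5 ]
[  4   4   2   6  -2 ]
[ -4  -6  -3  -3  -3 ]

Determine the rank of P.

Row reduce to echelon form.
R2 ← R2 − (4/5)·R1: [0, 4/5, 2/5, -6/5, 2]
R3 ← R3 + (4/5)·R1: [0, -14/5, -7/5, 21/5, -7]
R3 ← R3 + (7/2)·R2: [0, 0, 0, 0, 0]
Echelon form has 2 nonzero rows, so rank(P) = 2.

2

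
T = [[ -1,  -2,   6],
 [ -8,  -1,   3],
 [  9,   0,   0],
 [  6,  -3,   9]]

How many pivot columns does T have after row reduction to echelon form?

Row reduce to echelon form.
R2 ← R2 − (8)·R1: [0, 15, -45]
R3 ← R3 + (9)·R1: [0, -18, 54]
R4 ← R4 + (6)·R1: [0, -15, 45]
R3 ← R3 + (6/5)·R2: [0, 0, 0]
R4 ← R4 + R2: [0, 0, 0]
Echelon form has 2 nonzero rows, so rank(T) = 2.
Each nonzero row contributes one pivot column: 2 pivot columns.

2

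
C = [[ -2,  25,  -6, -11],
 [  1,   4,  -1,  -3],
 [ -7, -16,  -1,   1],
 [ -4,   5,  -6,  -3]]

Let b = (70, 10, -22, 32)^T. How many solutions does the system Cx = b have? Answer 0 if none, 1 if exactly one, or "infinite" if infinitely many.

1

Row reduce the augmented matrix [C | b].
R2 ← R2 + (1/2)·R1: [0, 33/2, -4, -17/2, 45]
R3 ← R3 − (7/2)·R1: [0, -207/2, 20, 79/2, -267]
R4 ← R4 − (2)·R1: [0, -45, 6, 19, -108]
R3 ← R3 + (69/11)·R2: [0, 0, -56/11, -152/11, 168/11]
R4 ← R4 + (30/11)·R2: [0, 0, -54/11, -46/11, 162/11]
R4 ← R4 − (27/28)·R3: [0, 0, 0, 64/7, 0]
The echelon form has 4 nonzero rows, and every pivot lies in the first 4 columns, so rank(C) = rank([C|b]) = 4.
The system is consistent.
rank = 4 = number of unknowns, so the solution is unique.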